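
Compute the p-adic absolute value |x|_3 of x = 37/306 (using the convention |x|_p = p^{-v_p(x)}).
|37/306|_3 = 9

Step 1 — compute v_3(x) by factoring powers of 3 out of the numerator and denominator: v_3(37/306) = -2. Step 2 — apply |x|_p = p^{-v_p(x)} = 3^{2} = 9.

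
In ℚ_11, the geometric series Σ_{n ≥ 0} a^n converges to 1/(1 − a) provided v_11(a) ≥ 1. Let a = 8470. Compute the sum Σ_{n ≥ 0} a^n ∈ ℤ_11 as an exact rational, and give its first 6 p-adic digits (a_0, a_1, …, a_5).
Σ a^n = 1/(1 − a) = -1/8469;  first 6 digits = (1, 0, 4, 6, 5, 5)

v_11(a) = 2 ≥ 1, so the series converges in ℤ_11 to 1/(1 − a) = 1/(1 − 8470) = -1/8469. Expand this rational in ℤ_11: compute digits iteratively via d_i = x_i mod 11, x_{i+1} = (x_i − d_i)/11. The first 6 digits are (1, 0, 4, 6, 5, 5).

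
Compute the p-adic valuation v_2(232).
v_2(232) = 3

v_2(n) is the largest exponent k such that 2^k divides n. Factor out: 232 = 2^3 · 29. (Sign doesn't affect v_p.) So v_2(232) = 3.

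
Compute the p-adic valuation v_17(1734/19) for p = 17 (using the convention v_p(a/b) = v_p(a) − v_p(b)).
v_17(1734/19) = 2

Factor powers of 17 from the numerator and denominator of the reduced fraction: 1734 = 17^2 · 6 and 19 = 17^0 · 19. Apply v_p(a/b) = v_p(a) − v_p(b): v_17(1734/19) = 2 − 0 = 2.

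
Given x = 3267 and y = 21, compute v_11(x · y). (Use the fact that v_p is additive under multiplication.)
v_11(68607) = 2

v_p(x) = 2 (factor: 3267 = 11^2 · 27); v_p(y) = 0 (factor: 21 = 11^0 · 21). Additivity: v_p(xy) = v_p(x) + v_p(y) = 2 + 0 = 2. (Direct check: xy = 68607 = 11^2 · (567).)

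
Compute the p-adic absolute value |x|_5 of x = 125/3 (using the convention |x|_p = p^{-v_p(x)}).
|125/3|_5 = 1/125

Step 1 — compute v_5(x) by factoring powers of 5 out of the numerator and denominator: v_5(125/3) = 3. Step 2 — apply |x|_p = p^{-v_p(x)} = 5^{-3} = 1/125.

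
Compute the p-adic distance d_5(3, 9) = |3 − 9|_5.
d_5(3, 9) = 1

Step 1 — x − y = 3 − 9 = -6. Step 2 — v_5(-6) = 0 (factor: -6 = −(5^0 · 6); the sign does not affect v_p). Step 3 — |x − y|_5 = 5^{0} = 1.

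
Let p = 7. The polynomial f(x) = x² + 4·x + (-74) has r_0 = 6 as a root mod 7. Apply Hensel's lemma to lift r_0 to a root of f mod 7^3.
r_2 = 111 (mod 343)

Hensel: r_{i+1} = r_i − f(r_i)·(f′(r_i))^{-1} mod 7^{i+2}, f′(x) = 2x + 4. Iterate:
  r_0 = 6 (mod 7)
  r_1 = 13 (mod 49)
  r_2 = 111 (mod 343)
Final: r = 111 satisfies f(r) ≡ 0 mod 7^3.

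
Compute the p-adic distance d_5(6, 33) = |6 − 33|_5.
d_5(6, 33) = 1

Step 1 — x − y = 6 − 33 = -27. Step 2 — v_5(-27) = 0 (factor: -27 = −(5^0 · 27); the sign does not affect v_p). Step 3 — |x − y|_5 = 5^{0} = 1.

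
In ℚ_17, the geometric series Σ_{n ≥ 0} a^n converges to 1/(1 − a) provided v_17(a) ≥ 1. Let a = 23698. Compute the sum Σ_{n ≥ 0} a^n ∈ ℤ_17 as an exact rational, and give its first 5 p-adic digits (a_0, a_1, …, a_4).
Σ a^n = 1/(1 − a) = -1/23697;  first 5 digits = (1, 0, 14, 4, 9)

v_17(a) = 2 ≥ 1, so the series converges in ℤ_17 to 1/(1 − a) = 1/(1 − 23698) = -1/23697. Expand this rational in ℤ_17: compute digits iteratively via d_i = x_i mod 17, x_{i+1} = (x_i − d_i)/17. The first 5 digits are (1, 0, 14, 4, 9).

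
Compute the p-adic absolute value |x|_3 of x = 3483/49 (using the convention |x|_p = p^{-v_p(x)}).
|3483/49|_3 = 1/81

Step 1 — compute v_3(x) by factoring powers of 3 out of the numerator and denominator: v_3(3483/49) = 4. Step 2 — apply |x|_p = p^{-v_p(x)} = 3^{-4} = 1/81.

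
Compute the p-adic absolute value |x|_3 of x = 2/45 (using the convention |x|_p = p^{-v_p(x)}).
|2/45|_3 = 9

Step 1 — compute v_3(x) by factoring powers of 3 out of the numerator and denominator: v_3(2/45) = -2. Step 2 — apply |x|_p = p^{-v_p(x)} = 3^{2} = 9.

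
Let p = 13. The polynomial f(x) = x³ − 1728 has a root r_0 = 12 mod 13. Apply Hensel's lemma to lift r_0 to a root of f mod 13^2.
r_1 = 12 (mod 169)

Hensel: r_{i+1} = r_i − f(r_i)/f′(r_i) mod 13^{i+2}, where f′(x) = 3x². Iterate:
  r_0 = 12 (mod 13)
  r_1 = 12 (mod 169)
Final: r = 12 with f(r) ≡ 0 mod 13^2.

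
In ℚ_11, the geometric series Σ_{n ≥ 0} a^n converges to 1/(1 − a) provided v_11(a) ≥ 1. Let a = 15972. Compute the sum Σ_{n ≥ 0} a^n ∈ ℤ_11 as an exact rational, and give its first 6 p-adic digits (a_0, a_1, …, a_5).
Σ a^n = 1/(1 − a) = -1/15971;  first 6 digits = (1, 0, 0, 1, 1, 0)

v_11(a) = 3 ≥ 1, so the series converges in ℤ_11 to 1/(1 − a) = 1/(1 − 15972) = -1/15971. Expand this rational in ℤ_11: compute digits iteratively via d_i = x_i mod 11, x_{i+1} = (x_i − d_i)/11. The first 6 digits are (1, 0, 0, 1, 1, 0).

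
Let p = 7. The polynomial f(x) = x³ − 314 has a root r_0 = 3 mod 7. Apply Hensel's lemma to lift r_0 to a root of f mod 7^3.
r_2 = 10 (mod 343)

Hensel: r_{i+1} = r_i − f(r_i)/f′(r_i) mod 7^{i+2}, where f′(x) = 3x². Iterate:
  r_0 = 3 (mod 7)
  r_1 = 10 (mod 49)
  r_2 = 10 (mod 343)
Final: r = 10 with f(r) ≡ 0 mod 7^3.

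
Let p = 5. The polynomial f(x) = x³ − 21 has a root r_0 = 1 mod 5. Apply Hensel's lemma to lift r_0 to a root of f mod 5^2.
r_1 = 16 (mod 25)

Hensel: r_{i+1} = r_i − f(r_i)/f′(r_i) mod 5^{i+2}, where f′(x) = 3x². Iterate:
  r_0 = 1 (mod 5)
  r_1 = 16 (mod 25)
Final: r = 16 with f(r) ≡ 0 mod 5^2.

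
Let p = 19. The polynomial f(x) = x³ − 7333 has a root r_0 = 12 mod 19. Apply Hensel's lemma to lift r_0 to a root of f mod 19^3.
r_2 = 3223 (mod 6859)

Hensel: r_{i+1} = r_i − f(r_i)/f′(r_i) mod 19^{i+2}, where f′(x) = 3x². Iterate:
  r_0 = 12 (mod 19)
  r_1 = 335 (mod 361)
  r_2 = 3223 (mod 6859)
Final: r = 3223 with f(r) ≡ 0 mod 19^3.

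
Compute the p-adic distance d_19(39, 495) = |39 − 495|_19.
d_19(39, 495) = 1/19

Step 1 — x − y = 39 − 495 = -456. Step 2 — v_19(-456) = 1 (factor: -456 = −(19^1 · 24); the sign does not affect v_p). Step 3 — |x − y|_19 = 19^{-1} = 1/19.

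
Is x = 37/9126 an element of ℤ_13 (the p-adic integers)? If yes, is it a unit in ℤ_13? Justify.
x ∉ ℤ_13 (v_13(x) = -2 < 0)

ℤ_13 = {x ∈ ℚ_13 : v_13(x) ≥ 0} and ℤ_13^× = {x ∈ ℤ_13 : v_13(x) = 0}. Here v_13(37/9126) = v_13(num) − v_13(den) = -2; compare against these criteria.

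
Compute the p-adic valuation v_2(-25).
v_2(-25) = 0

v_2(n) is the largest exponent k such that 2^k divides n. Factor out: -25 = -2^0 · 25. (Sign doesn't affect v_p.) So v_2(-25) = 0.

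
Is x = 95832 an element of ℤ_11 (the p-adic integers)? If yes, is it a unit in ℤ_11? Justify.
x ∈ ℤ_11 but not a unit; v_11(x) = 3 > 0

ℤ_11 = {x ∈ ℚ_11 : v_11(x) ≥ 0} and ℤ_11^× = {x ∈ ℤ_11 : v_11(x) = 0}. Here v_11(95832) = v_11(num) − v_11(den) = 3; compare against these criteria.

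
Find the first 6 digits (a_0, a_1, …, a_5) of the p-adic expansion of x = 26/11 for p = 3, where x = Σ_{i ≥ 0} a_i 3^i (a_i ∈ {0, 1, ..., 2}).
(a_0, …, a_5) = (1, 1, 2, 2, 1, 1)

v_3(26/11) = 0 (numerator and denominator both coprime to 3), so x ∈ ℤ_3^×. Compute digits iteratively via a_i = x_i mod 3, x_{i+1} = (x_i − a_i)/3, with x_0 = x:
  x_0 = 26/11;  a_0 = 1;  x_1 = (x_0 − 1)/3 = 5/11
  x_1 = 5/11;  a_1 = 1;  x_2 = (x_1 − 1)/3 = -2/11
  x_2 = -2/11;  a_2 = 2;  x_3 = (x_2 − 2)/3 = -8/11
  x_3 = -8/11;  a_3 = 2;  x_4 = (x_3 − 2)/3 = -10/11
  x_4 = -10/11;  a_4 = 1;  x_5 = (x_4 − 1)/3 = -7/11
  x_5 = -7/11;  a_5 = 1;  x_6 = (x_5 − 1)/3 = -6/11
Digits: (1, 1, 2, 2, 1, 1).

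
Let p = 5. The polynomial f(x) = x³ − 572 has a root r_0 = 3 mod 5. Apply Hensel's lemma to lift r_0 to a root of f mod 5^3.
r_2 = 13 (mod 125)

Hensel: r_{i+1} = r_i − f(r_i)/f′(r_i) mod 5^{i+2}, where f′(x) = 3x². Iterate:
  r_0 = 3 (mod 5)
  r_1 = 13 (mod 25)
  r_2 = 13 (mod 125)
Final: r = 13 with f(r) ≡ 0 mod 5^3.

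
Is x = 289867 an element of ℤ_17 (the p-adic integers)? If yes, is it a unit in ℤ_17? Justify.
x ∈ ℤ_17 but not a unit; v_17(x) = 3 > 0

ℤ_17 = {x ∈ ℚ_17 : v_17(x) ≥ 0} and ℤ_17^× = {x ∈ ℤ_17 : v_17(x) = 0}. Here v_17(289867) = v_17(num) − v_17(den) = 3; compare against these criteria.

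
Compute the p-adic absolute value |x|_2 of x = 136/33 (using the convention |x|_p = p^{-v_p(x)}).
|136/33|_2 = 1/8

Step 1 — compute v_2(x) by factoring powers of 2 out of the numerator and denominator: v_2(136/33) = 3. Step 2 — apply |x|_p = p^{-v_p(x)} = 2^{-3} = 1/8.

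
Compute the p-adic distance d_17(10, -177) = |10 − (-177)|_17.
d_17(10, -177) = 1/17

Step 1 — x − y = 10 − (-177) = 187. Step 2 — v_17(187) = 1 (factor: 187 = (17^1 · 11); the sign does not affect v_p). Step 3 — |x − y|_17 = 17^{-1} = 1/17.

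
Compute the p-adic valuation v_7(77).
v_7(77) = 1

v_7(n) is the largest exponent k such that 7^k divides n. Factor out: 77 = 7^1 · 11. (Sign doesn't affect v_p.) So v_7(77) = 1.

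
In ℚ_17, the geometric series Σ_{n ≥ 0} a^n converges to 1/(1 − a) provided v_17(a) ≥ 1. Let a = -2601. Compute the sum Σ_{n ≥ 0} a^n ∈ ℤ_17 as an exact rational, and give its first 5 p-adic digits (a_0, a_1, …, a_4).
Σ a^n = 1/(1 − a) = 1/2602;  first 5 digits = (1, 0, 8, 16, 12)

v_17(a) = 2 ≥ 1, so the series converges in ℤ_17 to 1/(1 − a) = 1/(1 − (-2601)) = 1/2602. Expand this rational in ℤ_17: compute digits iteratively via d_i = x_i mod 17, x_{i+1} = (x_i − d_i)/17. The first 5 digits are (1, 0, 8, 16, 12).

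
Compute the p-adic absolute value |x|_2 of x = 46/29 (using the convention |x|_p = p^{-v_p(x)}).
|46/29|_2 = 1/2

Step 1 — compute v_2(x) by factoring powers of 2 out of the numerator and denominator: v_2(46/29) = 1. Step 2 — apply |x|_p = p^{-v_p(x)} = 2^{-1} = 1/2.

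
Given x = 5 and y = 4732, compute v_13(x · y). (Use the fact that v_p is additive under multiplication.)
v_13(23660) = 2

v_p(x) = 0 (factor: 5 = 13^0 · 5); v_p(y) = 2 (factor: 4732 = 13^2 · 28). Additivity: v_p(xy) = v_p(x) + v_p(y) = 0 + 2 = 2. (Direct check: xy = 23660 = 13^2 · (140).)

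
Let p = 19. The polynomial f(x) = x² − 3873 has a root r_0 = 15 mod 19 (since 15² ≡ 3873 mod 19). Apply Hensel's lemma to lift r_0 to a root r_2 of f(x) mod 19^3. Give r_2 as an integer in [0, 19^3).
r_2 = 2808 (mod 6859)

Hensel's recurrence: r_{i+1} = r_i − f(r_i)·(f′(r_i))^{-1} mod 19^{i+2}, with f′(x) = 2x. Iterate:
  r_0 = 15 (mod 19)
  r_1 = 281 (mod 361)
  r_2 = 2808 (mod 6859)
Final: r_2 = 2808, and one checks f(r_2) ≡ 0 mod 19^3.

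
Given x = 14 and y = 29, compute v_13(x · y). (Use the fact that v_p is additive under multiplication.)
v_13(406) = 0

v_p(x) = 0 (factor: 14 = 13^0 · 14); v_p(y) = 0 (factor: 29 = 13^0 · 29). Additivity: v_p(xy) = v_p(x) + v_p(y) = 0 + 0 = 0. (Direct check: xy = 406 = 13^0 · (406).)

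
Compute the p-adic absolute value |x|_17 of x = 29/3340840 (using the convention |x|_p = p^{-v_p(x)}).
|29/3340840|_17 = 83521

Step 1 — compute v_17(x) by factoring powers of 17 out of the numerator and denominator: v_17(29/3340840) = -4. Step 2 — apply |x|_p = p^{-v_p(x)} = 17^{4} = 83521.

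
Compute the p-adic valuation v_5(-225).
v_5(-225) = 2

v_5(n) is the largest exponent k such that 5^k divides n. Factor out: -225 = -5^2 · 9. (Sign doesn't affect v_p.) So v_5(-225) = 2.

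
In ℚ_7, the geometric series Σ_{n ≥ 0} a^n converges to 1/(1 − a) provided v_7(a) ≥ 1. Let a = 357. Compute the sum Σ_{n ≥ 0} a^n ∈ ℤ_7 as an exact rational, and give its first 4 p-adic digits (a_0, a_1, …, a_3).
Σ a^n = 1/(1 − a) = -1/356;  first 4 digits = (1, 2, 4, 2)

v_7(a) = 1 ≥ 1, so the series converges in ℤ_7 to 1/(1 − a) = 1/(1 − 357) = -1/356. Expand this rational in ℤ_7: compute digits iteratively via d_i = x_i mod 7, x_{i+1} = (x_i − d_i)/7. The first 4 digits are (1, 2, 4, 2).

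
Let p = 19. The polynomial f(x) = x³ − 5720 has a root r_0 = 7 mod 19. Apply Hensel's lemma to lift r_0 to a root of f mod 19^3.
r_2 = 5935 (mod 6859)

Hensel: r_{i+1} = r_i − f(r_i)/f′(r_i) mod 19^{i+2}, where f′(x) = 3x². Iterate:
  r_0 = 7 (mod 19)
  r_1 = 159 (mod 361)
  r_2 = 5935 (mod 6859)
Final: r = 5935 with f(r) ≡ 0 mod 19^3.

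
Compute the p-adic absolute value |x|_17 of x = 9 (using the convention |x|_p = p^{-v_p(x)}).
|9|_17 = 1

Step 1 — compute v_17(x) by factoring powers of 17 out of the numerator and denominator: v_17(9) = 0. Step 2 — apply |x|_p = p^{-v_p(x)} = 17^{0} = 1.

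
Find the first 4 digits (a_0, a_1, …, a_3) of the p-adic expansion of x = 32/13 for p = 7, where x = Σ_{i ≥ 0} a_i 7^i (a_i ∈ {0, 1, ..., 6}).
(a_0, …, a_3) = (3, 1, 2, 4)

v_7(32/13) = 0 (numerator and denominator both coprime to 7), so x ∈ ℤ_7^×. Compute digits iteratively via a_i = x_i mod 7, x_{i+1} = (x_i − a_i)/7, with x_0 = x:
  x_0 = 32/13;  a_0 = 3;  x_1 = (x_0 − 3)/7 = -1/13
  x_1 = -1/13;  a_1 = 1;  x_2 = (x_1 − 1)/7 = -2/13
  x_2 = -2/13;  a_2 = 2;  x_3 = (x_2 − 2)/7 = -4/13
  x_3 = -4/13;  a_3 = 4;  x_4 = (x_3 − 4)/7 = -8/13
Digits: (3, 1, 2, 4).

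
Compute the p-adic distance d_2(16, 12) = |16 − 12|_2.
d_2(16, 12) = 1/4

Step 1 — x − y = 16 − 12 = 4. Step 2 — v_2(4) = 2 (factor: 4 = (2^2 · 1); the sign does not affect v_p). Step 3 — |x − y|_2 = 2^{-2} = 1/4.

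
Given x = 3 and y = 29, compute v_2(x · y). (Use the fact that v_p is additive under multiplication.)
v_2(87) = 0

v_p(x) = 0 (factor: 3 = 2^0 · 3); v_p(y) = 0 (factor: 29 = 2^0 · 29). Additivity: v_p(xy) = v_p(x) + v_p(y) = 0 + 0 = 0. (Direct check: xy = 87 = 2^0 · (87).)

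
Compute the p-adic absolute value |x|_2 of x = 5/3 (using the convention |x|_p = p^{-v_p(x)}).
|5/3|_2 = 1

Step 1 — compute v_2(x) by factoring powers of 2 out of the numerator and denominator: v_2(5/3) = 0. Step 2 — apply |x|_p = p^{-v_p(x)} = 2^{0} = 1.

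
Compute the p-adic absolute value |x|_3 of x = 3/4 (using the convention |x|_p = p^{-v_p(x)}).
|3/4|_3 = 1/3

Step 1 — compute v_3(x) by factoring powers of 3 out of the numerator and denominator: v_3(3/4) = 1. Step 2 — apply |x|_p = p^{-v_p(x)} = 3^{-1} = 1/3.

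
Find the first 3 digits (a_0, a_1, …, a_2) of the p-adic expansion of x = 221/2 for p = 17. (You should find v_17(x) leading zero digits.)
(a_0, …, a_2) = (0, 15, 8)

v_17(221/2) = 1, so a_0 = ... = a_0 = 0. Factor out: x = 17^1 · u with u = 13/2 a unit in ℤ_17. Expand u iteratively via a_{v+i} = u_i mod 17, u_{i+1} = (u_i − a_{v+i})/17:
  u_0 = 13/2;  a_1 = 15;  u_1 = (u_0 − 15)/17 = -1/2
  u_1 = -1/2;  a_2 = 8;  u_2 = (u_1 − 8)/17 = -1/2
Digits: (0, 15, 8).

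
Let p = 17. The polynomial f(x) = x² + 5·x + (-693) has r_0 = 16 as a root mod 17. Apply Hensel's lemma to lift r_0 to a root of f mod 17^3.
r_2 = 3892 (mod 4913)

Hensel: r_{i+1} = r_i − f(r_i)·(f′(r_i))^{-1} mod 17^{i+2}, f′(x) = 2x + 5. Iterate:
  r_0 = 16 (mod 17)
  r_1 = 135 (mod 289)
  r_2 = 3892 (mod 4913)
Final: r = 3892 satisfies f(r) ≡ 0 mod 17^3.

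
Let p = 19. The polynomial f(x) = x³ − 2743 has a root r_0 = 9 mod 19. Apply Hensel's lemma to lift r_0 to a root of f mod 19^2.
r_1 = 47 (mod 361)

Hensel: r_{i+1} = r_i − f(r_i)/f′(r_i) mod 19^{i+2}, where f′(x) = 3x². Iterate:
  r_0 = 9 (mod 19)
  r_1 = 47 (mod 361)
Final: r = 47 with f(r) ≡ 0 mod 19^2.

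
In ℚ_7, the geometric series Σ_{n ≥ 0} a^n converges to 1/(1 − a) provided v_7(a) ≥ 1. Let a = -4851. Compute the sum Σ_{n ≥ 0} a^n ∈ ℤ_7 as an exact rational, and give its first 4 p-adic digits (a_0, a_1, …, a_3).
Σ a^n = 1/(1 − a) = 1/4852;  first 4 digits = (1, 0, 6, 6)

v_7(a) = 2 ≥ 1, so the series converges in ℤ_7 to 1/(1 − a) = 1/(1 − (-4851)) = 1/4852. Expand this rational in ℤ_7: compute digits iteratively via d_i = x_i mod 7, x_{i+1} = (x_i − d_i)/7. The first 4 digits are (1, 0, 6, 6).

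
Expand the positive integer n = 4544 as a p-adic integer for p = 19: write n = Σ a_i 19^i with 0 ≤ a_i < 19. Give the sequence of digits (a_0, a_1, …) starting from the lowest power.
(a_0, a_1, …) = (3, 11, 12)

Repeated division by 19 gives the digits low-to-high: 4544 = 3 + 11·19^1 + 12·19^2. Digit sequence: (3, 11, 12).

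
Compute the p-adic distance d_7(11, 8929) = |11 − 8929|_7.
d_7(11, 8929) = 1/343

Step 1 — x − y = 11 − 8929 = -8918. Step 2 — v_7(-8918) = 3 (factor: -8918 = −(7^3 · 26); the sign does not affect v_p). Step 3 — |x − y|_7 = 7^{-3} = 1/343.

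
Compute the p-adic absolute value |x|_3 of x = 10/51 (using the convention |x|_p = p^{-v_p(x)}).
|10/51|_3 = 3

Step 1 — compute v_3(x) by factoring powers of 3 out of the numerator and denominator: v_3(10/51) = -1. Step 2 — apply |x|_p = p^{-v_p(x)} = 3^{1} = 3.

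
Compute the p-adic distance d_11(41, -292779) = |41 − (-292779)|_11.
d_11(41, -292779) = 1/14641

Step 1 — x − y = 41 − (-292779) = 292820. Step 2 — v_11(292820) = 4 (factor: 292820 = (11^4 · 20); the sign does not affect v_p). Step 3 — |x − y|_11 = 11^{-4} = 1/14641.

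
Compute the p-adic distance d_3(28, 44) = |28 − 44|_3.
d_3(28, 44) = 1

Step 1 — x − y = 28 − 44 = -16. Step 2 — v_3(-16) = 0 (factor: -16 = −(3^0 · 16); the sign does not affect v_p). Step 3 — |x − y|_3 = 3^{0} = 1.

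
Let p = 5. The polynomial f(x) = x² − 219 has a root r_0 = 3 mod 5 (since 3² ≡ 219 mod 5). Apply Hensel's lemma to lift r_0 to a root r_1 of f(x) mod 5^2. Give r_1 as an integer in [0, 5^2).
r_1 = 13 (mod 25)

Hensel's recurrence: r_{i+1} = r_i − f(r_i)·(f′(r_i))^{-1} mod 5^{i+2}, with f′(x) = 2x. Iterate:
  r_0 = 3 (mod 5)
  r_1 = 13 (mod 25)
Final: r_1 = 13, and one checks f(r_1) ≡ 0 mod 5^2.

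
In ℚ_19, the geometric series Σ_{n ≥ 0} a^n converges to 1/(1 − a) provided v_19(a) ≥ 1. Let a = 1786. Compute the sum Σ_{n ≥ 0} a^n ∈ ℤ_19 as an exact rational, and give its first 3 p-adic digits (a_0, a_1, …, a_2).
Σ a^n = 1/(1 − a) = -1/1785;  first 3 digits = (1, 18, 5)

v_19(a) = 1 ≥ 1, so the series converges in ℤ_19 to 1/(1 − a) = 1/(1 − 1786) = -1/1785. Expand this rational in ℤ_19: compute digits iteratively via d_i = x_i mod 19, x_{i+1} = (x_i − d_i)/19. The first 3 digits are (1, 18, 5).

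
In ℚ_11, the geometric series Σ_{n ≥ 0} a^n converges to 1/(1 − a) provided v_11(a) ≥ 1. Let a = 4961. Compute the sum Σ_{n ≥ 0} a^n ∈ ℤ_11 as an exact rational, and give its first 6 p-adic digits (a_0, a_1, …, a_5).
Σ a^n = 1/(1 − a) = -1/4960;  first 6 digits = (1, 0, 8, 3, 9, 9)

v_11(a) = 2 ≥ 1, so the series converges in ℤ_11 to 1/(1 − a) = 1/(1 − 4961) = -1/4960. Expand this rational in ℤ_11: compute digits iteratively via d_i = x_i mod 11, x_{i+1} = (x_i − d_i)/11. The first 6 digits are (1, 0, 8, 3, 9, 9).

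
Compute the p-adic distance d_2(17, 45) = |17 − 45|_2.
d_2(17, 45) = 1/4

Step 1 — x − y = 17 − 45 = -28. Step 2 — v_2(-28) = 2 (factor: -28 = −(2^2 · 7); the sign does not affect v_p). Step 3 — |x − y|_2 = 2^{-2} = 1/4.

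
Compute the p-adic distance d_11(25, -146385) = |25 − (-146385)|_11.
d_11(25, -146385) = 1/14641

Step 1 — x − y = 25 − (-146385) = 146410. Step 2 — v_11(146410) = 4 (factor: 146410 = (11^4 · 10); the sign does not affect v_p). Step 3 — |x − y|_11 = 11^{-4} = 1/14641.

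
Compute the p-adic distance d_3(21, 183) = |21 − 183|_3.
d_3(21, 183) = 1/81

Step 1 — x − y = 21 − 183 = -162. Step 2 — v_3(-162) = 4 (factor: -162 = −(3^4 · 2); the sign does not affect v_p). Step 3 — |x − y|_3 = 3^{-4} = 1/81.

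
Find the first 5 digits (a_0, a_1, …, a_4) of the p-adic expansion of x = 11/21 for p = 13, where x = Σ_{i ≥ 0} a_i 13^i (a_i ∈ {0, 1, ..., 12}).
(a_0, …, a_4) = (3, 6, 2, 6, 2)

v_13(11/21) = 0 (numerator and denominator both coprime to 13), so x ∈ ℤ_13^×. Compute digits iteratively via a_i = x_i mod 13, x_{i+1} = (x_i − a_i)/13, with x_0 = x:
  x_0 = 11/21;  a_0 = 3;  x_1 = (x_0 − 3)/13 = -4/21
  x_1 = -4/21;  a_1 = 6;  x_2 = (x_1 − 6)/13 = -10/21
  x_2 = -10/21;  a_2 = 2;  x_3 = (x_2 − 2)/13 = -4/21
  x_3 = -4/21;  a_3 = 6;  x_4 = (x_3 − 6)/13 = -10/21
  x_4 = -10/21;  a_4 = 2;  x_5 = (x_4 − 2)/13 = -4/21
Digits: (3, 6, 2, 6, 2).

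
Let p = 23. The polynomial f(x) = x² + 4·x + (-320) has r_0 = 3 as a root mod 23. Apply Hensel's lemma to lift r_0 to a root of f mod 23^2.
r_1 = 509 (mod 529)

Hensel: r_{i+1} = r_i − f(r_i)·(f′(r_i))^{-1} mod 23^{i+2}, f′(x) = 2x + 4. Iterate:
  r_0 = 3 (mod 23)
  r_1 = 509 (mod 529)
Final: r = 509 satisfies f(r) ≡ 0 mod 23^2.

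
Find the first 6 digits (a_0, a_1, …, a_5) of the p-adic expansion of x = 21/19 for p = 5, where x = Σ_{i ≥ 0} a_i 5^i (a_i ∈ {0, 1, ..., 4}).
(a_0, …, a_5) = (4, 1, 1, 0, 1, 4)

v_5(21/19) = 0 (numerator and denominator both coprime to 5), so x ∈ ℤ_5^×. Compute digits iteratively via a_i = x_i mod 5, x_{i+1} = (x_i − a_i)/5, with x_0 = x:
  x_0 = 21/19;  a_0 = 4;  x_1 = (x_0 − 4)/5 = -11/19
  x_1 = -11/19;  a_1 = 1;  x_2 = (x_1 − 1)/5 = -6/19
  x_2 = -6/19;  a_2 = 1;  x_3 = (x_2 − 1)/5 = -5/19
  x_3 = -5/19;  a_3 = 0;  x_4 = (x_3 − 0)/5 = -1/19
  x_4 = -1/19;  a_4 = 1;  x_5 = (x_4 − 1)/5 = -4/19
  x_5 = -4/19;  a_5 = 4;  x_6 = (x_5 − 4)/5 = -16/19
Digits: (4, 1, 1, 0, 1, 4).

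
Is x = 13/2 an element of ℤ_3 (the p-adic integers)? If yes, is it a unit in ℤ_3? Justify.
x ∈ ℤ_3^× (unit); v_3(x) = 0

ℤ_3 = {x ∈ ℚ_3 : v_3(x) ≥ 0} and ℤ_3^× = {x ∈ ℤ_3 : v_3(x) = 0}. Here v_3(13/2) = v_3(num) − v_3(den) = 0; compare against these criteria.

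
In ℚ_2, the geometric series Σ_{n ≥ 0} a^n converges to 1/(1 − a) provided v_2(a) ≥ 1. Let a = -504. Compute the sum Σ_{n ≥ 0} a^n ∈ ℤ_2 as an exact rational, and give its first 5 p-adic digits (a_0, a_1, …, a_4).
Σ a^n = 1/(1 − a) = 1/505;  first 5 digits = (1, 0, 0, 1, 0)

v_2(a) = 3 ≥ 1, so the series converges in ℤ_2 to 1/(1 − a) = 1/(1 − (-504)) = 1/505. Expand this rational in ℤ_2: compute digits iteratively via d_i = x_i mod 2, x_{i+1} = (x_i − d_i)/2. The first 5 digits are (1, 0, 0, 1, 0).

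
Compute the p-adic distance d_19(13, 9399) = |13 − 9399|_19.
d_19(13, 9399) = 1/361

Step 1 — x − y = 13 − 9399 = -9386. Step 2 — v_19(-9386) = 2 (factor: -9386 = −(19^2 · 26); the sign does not affect v_p). Step 3 — |x − y|_19 = 19^{-2} = 1/361.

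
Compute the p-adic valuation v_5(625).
v_5(625) = 4

v_5(n) is the largest exponent k such that 5^k divides n. Factor out: 625 = 5^4 · 1. (Sign doesn't affect v_p.) So v_5(625) = 4.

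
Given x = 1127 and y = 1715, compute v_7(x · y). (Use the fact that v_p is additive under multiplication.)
v_7(1932805) = 5

v_p(x) = 2 (factor: 1127 = 7^2 · 23); v_p(y) = 3 (factor: 1715 = 7^3 · 5). Additivity: v_p(xy) = v_p(x) + v_p(y) = 2 + 3 = 5. (Direct check: xy = 1932805 = 7^5 · (115).)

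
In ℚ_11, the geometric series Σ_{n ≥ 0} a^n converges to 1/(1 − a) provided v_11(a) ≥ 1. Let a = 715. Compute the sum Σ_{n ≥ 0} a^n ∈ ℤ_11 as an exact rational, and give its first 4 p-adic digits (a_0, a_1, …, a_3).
Σ a^n = 1/(1 − a) = -1/714;  first 4 digits = (1, 10, 6, 9)

v_11(a) = 1 ≥ 1, so the series converges in ℤ_11 to 1/(1 − a) = 1/(1 − 715) = -1/714. Expand this rational in ℤ_11: compute digits iteratively via d_i = x_i mod 11, x_{i+1} = (x_i − d_i)/11. The first 4 digits are (1, 10, 6, 9).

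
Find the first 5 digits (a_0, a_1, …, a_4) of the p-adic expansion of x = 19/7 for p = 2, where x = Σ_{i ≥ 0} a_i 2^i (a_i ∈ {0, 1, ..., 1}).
(a_0, …, a_4) = (1, 0, 1, 0, 1)

v_2(19/7) = 0 (numerator and denominator both coprime to 2), so x ∈ ℤ_2^×. Compute digits iteratively via a_i = x_i mod 2, x_{i+1} = (x_i − a_i)/2, with x_0 = x:
  x_0 = 19/7;  a_0 = 1;  x_1 = (x_0 − 1)/2 = 6/7
  x_1 = 6/7;  a_1 = 0;  x_2 = (x_1 − 0)/2 = 3/7
  x_2 = 3/7;  a_2 = 1;  x_3 = (x_2 − 1)/2 = -2/7
  x_3 = -2/7;  a_3 = 0;  x_4 = (x_3 − 0)/2 = -1/7
  x_4 = -1/7;  a_4 = 1;  x_5 = (x_4 − 1)/2 = -4/7
Digits: (1, 0, 1, 0, 1).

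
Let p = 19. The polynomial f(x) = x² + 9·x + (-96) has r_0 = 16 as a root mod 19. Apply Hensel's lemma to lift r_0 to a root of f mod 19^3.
r_2 = 1840 (mod 6859)

Hensel: r_{i+1} = r_i − f(r_i)·(f′(r_i))^{-1} mod 19^{i+2}, f′(x) = 2x + 9. Iterate:
  r_0 = 16 (mod 19)
  r_1 = 35 (mod 361)
  r_2 = 1840 (mod 6859)
Final: r = 1840 satisfies f(r) ≡ 0 mod 19^3.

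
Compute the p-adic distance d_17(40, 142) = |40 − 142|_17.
d_17(40, 142) = 1/17

Step 1 — x − y = 40 − 142 = -102. Step 2 — v_17(-102) = 1 (factor: -102 = −(17^1 · 6); the sign does not affect v_p). Step 3 — |x − y|_17 = 17^{-1} = 1/17.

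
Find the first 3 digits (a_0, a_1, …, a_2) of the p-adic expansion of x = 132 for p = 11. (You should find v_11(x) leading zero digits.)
(a_0, …, a_2) = (0, 1, 1)

v_11(132) = 1, so a_0 = ... = a_0 = 0. Factor out: x = 11^1 · u with u = 12 a unit in ℤ_11. Expand u iteratively via a_{v+i} = u_i mod 11, u_{i+1} = (u_i − a_{v+i})/11:
  u_0 = 12;  a_1 = 1;  u_1 = (u_0 − 1)/11 = 1
  u_1 = 1;  a_2 = 1;  u_2 = (u_1 − 1)/11 = 0
Digits: (0, 1, 1).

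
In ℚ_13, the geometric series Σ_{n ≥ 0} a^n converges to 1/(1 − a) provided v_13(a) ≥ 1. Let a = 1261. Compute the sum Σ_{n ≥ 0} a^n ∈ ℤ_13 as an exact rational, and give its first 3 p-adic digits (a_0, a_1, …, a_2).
Σ a^n = 1/(1 − a) = -1/1260;  first 3 digits = (1, 6, 4)

v_13(a) = 1 ≥ 1, so the series converges in ℤ_13 to 1/(1 − a) = 1/(1 − 1261) = -1/1260. Expand this rational in ℤ_13: compute digits iteratively via d_i = x_i mod 13, x_{i+1} = (x_i − d_i)/13. The first 3 digits are (1, 6, 4).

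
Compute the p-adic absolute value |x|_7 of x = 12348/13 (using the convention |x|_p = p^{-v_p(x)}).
|12348/13|_7 = 1/343

Step 1 — compute v_7(x) by factoring powers of 7 out of the numerator and denominator: v_7(12348/13) = 3. Step 2 — apply |x|_p = p^{-v_p(x)} = 7^{-3} = 1/343.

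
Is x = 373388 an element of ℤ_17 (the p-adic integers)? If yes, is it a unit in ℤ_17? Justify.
x ∈ ℤ_17 but not a unit; v_17(x) = 3 > 0

ℤ_17 = {x ∈ ℚ_17 : v_17(x) ≥ 0} and ℤ_17^× = {x ∈ ℤ_17 : v_17(x) = 0}. Here v_17(373388) = v_17(num) − v_17(den) = 3; compare against these criteria.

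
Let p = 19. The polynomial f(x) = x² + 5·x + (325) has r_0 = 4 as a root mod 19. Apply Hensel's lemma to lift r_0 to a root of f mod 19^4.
r_3 = 40075 (mod 130321)

Hensel: r_{i+1} = r_i − f(r_i)·(f′(r_i))^{-1} mod 19^{i+2}, f′(x) = 2x + 5. Iterate:
  r_0 = 4 (mod 19)
  r_1 = 4 (mod 361)
  r_2 = 5780 (mod 6859)
  r_3 = 40075 (mod 130321)
Final: r = 40075 satisfies f(r) ≡ 0 mod 19^4.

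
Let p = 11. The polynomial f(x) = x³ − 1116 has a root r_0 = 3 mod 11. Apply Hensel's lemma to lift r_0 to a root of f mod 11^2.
r_1 = 3 (mod 121)

Hensel: r_{i+1} = r_i − f(r_i)/f′(r_i) mod 11^{i+2}, where f′(x) = 3x². Iterate:
  r_0 = 3 (mod 11)
  r_1 = 3 (mod 121)
Final: r = 3 with f(r) ≡ 0 mod 11^2.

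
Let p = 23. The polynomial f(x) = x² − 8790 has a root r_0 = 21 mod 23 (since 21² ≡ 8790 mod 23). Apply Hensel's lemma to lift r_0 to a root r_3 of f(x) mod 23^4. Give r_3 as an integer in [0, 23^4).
r_3 = 146186 (mod 279841)

Hensel's recurrence: r_{i+1} = r_i − f(r_i)·(f′(r_i))^{-1} mod 23^{i+2}, with f′(x) = 2x. Iterate:
  r_0 = 21 (mod 23)
  r_1 = 182 (mod 529)
  r_2 = 182 (mod 12167)
  r_3 = 146186 (mod 279841)
Final: r_3 = 146186, and one checks f(r_3) ≡ 0 mod 23^4.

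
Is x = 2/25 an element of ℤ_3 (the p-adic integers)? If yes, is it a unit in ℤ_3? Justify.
x ∈ ℤ_3^× (unit); v_3(x) = 0

ℤ_3 = {x ∈ ℚ_3 : v_3(x) ≥ 0} and ℤ_3^× = {x ∈ ℤ_3 : v_3(x) = 0}. Here v_3(2/25) = v_3(num) − v_3(den) = 0; compare against these criteria.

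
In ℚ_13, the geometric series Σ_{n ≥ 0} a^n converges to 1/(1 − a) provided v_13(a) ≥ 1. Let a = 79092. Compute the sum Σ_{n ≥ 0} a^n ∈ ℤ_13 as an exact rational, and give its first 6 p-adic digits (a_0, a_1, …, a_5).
Σ a^n = 1/(1 − a) = -1/79091;  first 6 digits = (1, 0, 0, 10, 2, 0)

v_13(a) = 3 ≥ 1, so the series converges in ℤ_13 to 1/(1 − a) = 1/(1 − 79092) = -1/79091. Expand this rational in ℤ_13: compute digits iteratively via d_i = x_i mod 13, x_{i+1} = (x_i − d_i)/13. The first 6 digits are (1, 0, 0, 10, 2, 0).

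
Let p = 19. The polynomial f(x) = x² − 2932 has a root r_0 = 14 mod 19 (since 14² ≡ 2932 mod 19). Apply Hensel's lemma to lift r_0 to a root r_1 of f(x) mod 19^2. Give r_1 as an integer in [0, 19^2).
r_1 = 318 (mod 361)

Hensel's recurrence: r_{i+1} = r_i − f(r_i)·(f′(r_i))^{-1} mod 19^{i+2}, with f′(x) = 2x. Iterate:
  r_0 = 14 (mod 19)
  r_1 = 318 (mod 361)
Final: r_1 = 318, and one checks f(r_1) ≡ 0 mod 19^2.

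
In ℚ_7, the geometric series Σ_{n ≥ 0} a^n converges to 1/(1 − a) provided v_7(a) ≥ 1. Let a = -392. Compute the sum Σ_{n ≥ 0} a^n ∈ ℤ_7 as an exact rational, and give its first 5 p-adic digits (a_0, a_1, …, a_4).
Σ a^n = 1/(1 − a) = 1/393;  first 5 digits = (1, 0, 6, 5, 0)

v_7(a) = 2 ≥ 1, so the series converges in ℤ_7 to 1/(1 − a) = 1/(1 − (-392)) = 1/393. Expand this rational in ℤ_7: compute digits iteratively via d_i = x_i mod 7, x_{i+1} = (x_i − d_i)/7. The first 5 digits are (1, 0, 6, 5, 0).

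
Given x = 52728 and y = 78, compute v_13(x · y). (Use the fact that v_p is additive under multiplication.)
v_13(4112784) = 4

v_p(x) = 3 (factor: 52728 = 13^3 · 24); v_p(y) = 1 (factor: 78 = 13^1 · 6). Additivity: v_p(xy) = v_p(x) + v_p(y) = 3 + 1 = 4. (Direct check: xy = 4112784 = 13^4 · (144).)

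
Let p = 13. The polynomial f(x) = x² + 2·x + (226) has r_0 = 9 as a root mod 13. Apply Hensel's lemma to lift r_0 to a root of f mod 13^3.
r_2 = 1387 (mod 2197)

Hensel: r_{i+1} = r_i − f(r_i)·(f′(r_i))^{-1} mod 13^{i+2}, f′(x) = 2x + 2. Iterate:
  r_0 = 9 (mod 13)
  r_1 = 35 (mod 169)
  r_2 = 1387 (mod 2197)
Final: r = 1387 satisfies f(r) ≡ 0 mod 13^3.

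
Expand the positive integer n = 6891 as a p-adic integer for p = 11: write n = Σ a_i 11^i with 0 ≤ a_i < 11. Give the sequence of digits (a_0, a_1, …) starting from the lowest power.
(a_0, a_1, …) = (5, 10, 1, 5)

Repeated division by 11 gives the digits low-to-high: 6891 = 5 + 10·11^1 + 1·11^2 + 5·11^3. Digit sequence: (5, 10, 1, 5).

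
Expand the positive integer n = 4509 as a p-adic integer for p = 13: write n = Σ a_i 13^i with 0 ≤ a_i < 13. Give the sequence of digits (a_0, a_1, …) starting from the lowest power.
(a_0, a_1, …) = (11, 8, 0, 2)

Repeated division by 13 gives the digits low-to-high: 4509 = 11 + 8·13^1 + 2·13^3. Digit sequence: (11, 8, 0, 2).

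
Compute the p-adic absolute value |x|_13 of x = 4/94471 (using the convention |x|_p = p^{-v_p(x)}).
|4/94471|_13 = 2197

Step 1 — compute v_13(x) by factoring powers of 13 out of the numerator and denominator: v_13(4/94471) = -3. Step 2 — apply |x|_p = p^{-v_p(x)} = 13^{3} = 2197.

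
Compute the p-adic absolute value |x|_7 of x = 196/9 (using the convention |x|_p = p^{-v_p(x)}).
|196/9|_7 = 1/49

Step 1 — compute v_7(x) by factoring powers of 7 out of the numerator and denominator: v_7(196/9) = 2. Step 2 — apply |x|_p = p^{-v_p(x)} = 7^{-2} = 1/49.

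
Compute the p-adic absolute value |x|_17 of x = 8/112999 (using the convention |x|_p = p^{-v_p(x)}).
|8/112999|_17 = 4913

Step 1 — compute v_17(x) by factoring powers of 17 out of the numerator and denominator: v_17(8/112999) = -3. Step 2 — apply |x|_p = p^{-v_p(x)} = 17^{3} = 4913.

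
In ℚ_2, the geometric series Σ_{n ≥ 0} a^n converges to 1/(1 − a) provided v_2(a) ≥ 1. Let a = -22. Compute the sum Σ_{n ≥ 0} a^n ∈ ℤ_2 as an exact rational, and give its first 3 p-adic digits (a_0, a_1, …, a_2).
Σ a^n = 1/(1 − a) = 1/23;  first 3 digits = (1, 1, 1)

v_2(a) = 1 ≥ 1, so the series converges in ℤ_2 to 1/(1 − a) = 1/(1 − (-22)) = 1/23. Expand this rational in ℤ_2: compute digits iteratively via d_i = x_i mod 2, x_{i+1} = (x_i − d_i)/2. The first 3 digits are (1, 1, 1).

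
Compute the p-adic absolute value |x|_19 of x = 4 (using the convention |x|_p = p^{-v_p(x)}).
|4|_19 = 1

Step 1 — compute v_19(x) by factoring powers of 19 out of the numerator and denominator: v_19(4) = 0. Step 2 — apply |x|_p = p^{-v_p(x)} = 19^{0} = 1.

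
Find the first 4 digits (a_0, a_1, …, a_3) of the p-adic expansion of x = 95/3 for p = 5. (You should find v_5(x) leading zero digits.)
(a_0, …, a_3) = (0, 3, 4, 1)

v_5(95/3) = 1, so a_0 = ... = a_0 = 0. Factor out: x = 5^1 · u with u = 19/3 a unit in ℤ_5. Expand u iteratively via a_{v+i} = u_i mod 5, u_{i+1} = (u_i − a_{v+i})/5:
  u_0 = 19/3;  a_1 = 3;  u_1 = (u_0 − 3)/5 = 2/3
  u_1 = 2/3;  a_2 = 4;  u_2 = (u_1 − 4)/5 = -2/3
  u_2 = -2/3;  a_3 = 1;  u_3 = (u_2 − 1)/5 = -1/3
Digits: (0, 3, 4, 1).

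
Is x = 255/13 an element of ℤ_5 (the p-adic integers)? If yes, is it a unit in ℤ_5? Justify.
x ∈ ℤ_5 but not a unit; v_5(x) = 1 > 0

ℤ_5 = {x ∈ ℚ_5 : v_5(x) ≥ 0} and ℤ_5^× = {x ∈ ℤ_5 : v_5(x) = 0}. Here v_5(255/13) = v_5(num) − v_5(den) = 1; compare against these criteria.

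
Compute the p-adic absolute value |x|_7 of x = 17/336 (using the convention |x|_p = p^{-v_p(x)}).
|17/336|_7 = 7

Step 1 — compute v_7(x) by factoring powers of 7 out of the numerator and denominator: v_7(17/336) = -1. Step 2 — apply |x|_p = p^{-v_p(x)} = 7^{1} = 7.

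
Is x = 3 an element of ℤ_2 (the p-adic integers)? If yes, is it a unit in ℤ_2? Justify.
x ∈ ℤ_2^× (unit); v_2(x) = 0

ℤ_2 = {x ∈ ℚ_2 : v_2(x) ≥ 0} and ℤ_2^× = {x ∈ ℤ_2 : v_2(x) = 0}. Here v_2(3) = v_2(num) − v_2(den) = 0; compare against these criteria.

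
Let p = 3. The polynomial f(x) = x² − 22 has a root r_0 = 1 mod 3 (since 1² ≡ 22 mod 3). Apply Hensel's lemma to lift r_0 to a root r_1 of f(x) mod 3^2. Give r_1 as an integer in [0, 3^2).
r_1 = 7 (mod 9)

Hensel's recurrence: r_{i+1} = r_i − f(r_i)·(f′(r_i))^{-1} mod 3^{i+2}, with f′(x) = 2x. Iterate:
  r_0 = 1 (mod 3)
  r_1 = 7 (mod 9)
Final: r_1 = 7, and one checks f(r_1) ≡ 0 mod 3^2.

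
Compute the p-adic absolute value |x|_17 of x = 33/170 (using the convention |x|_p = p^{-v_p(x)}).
|33/170|_17 = 17

Step 1 — compute v_17(x) by factoring powers of 17 out of the numerator and denominator: v_17(33/170) = -1. Step 2 — apply |x|_p = p^{-v_p(x)} = 17^{1} = 17.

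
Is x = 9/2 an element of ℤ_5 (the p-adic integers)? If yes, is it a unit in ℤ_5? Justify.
x ∈ ℤ_5^× (unit); v_5(x) = 0

ℤ_5 = {x ∈ ℚ_5 : v_5(x) ≥ 0} and ℤ_5^× = {x ∈ ℤ_5 : v_5(x) = 0}. Here v_5(9/2) = v_5(num) − v_5(den) = 0; compare against these criteria.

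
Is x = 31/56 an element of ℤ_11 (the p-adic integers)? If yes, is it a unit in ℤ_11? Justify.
x ∈ ℤ_11^× (unit); v_11(x) = 0

ℤ_11 = {x ∈ ℚ_11 : v_11(x) ≥ 0} and ℤ_11^× = {x ∈ ℤ_11 : v_11(x) = 0}. Here v_11(31/56) = v_11(num) − v_11(den) = 0; compare against these criteria.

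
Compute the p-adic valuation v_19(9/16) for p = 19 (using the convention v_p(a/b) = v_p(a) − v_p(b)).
v_19(9/16) = 0

Factor powers of 19 from the numerator and denominator of the reduced fraction: 9 = 19^0 · 9 and 16 = 19^0 · 16. Apply v_p(a/b) = v_p(a) − v_p(b): v_19(9/16) = 0 − 0 = 0.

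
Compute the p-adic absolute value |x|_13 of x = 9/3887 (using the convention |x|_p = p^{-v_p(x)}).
|9/3887|_13 = 169

Step 1 — compute v_13(x) by factoring powers of 13 out of the numerator and denominator: v_13(9/3887) = -2. Step 2 — apply |x|_p = p^{-v_p(x)} = 13^{2} = 169.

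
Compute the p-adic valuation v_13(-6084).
v_13(-6084) = 2

v_13(n) is the largest exponent k such that 13^k divides n. Factor out: -6084 = -13^2 · 36. (Sign doesn't affect v_p.) So v_13(-6084) = 2.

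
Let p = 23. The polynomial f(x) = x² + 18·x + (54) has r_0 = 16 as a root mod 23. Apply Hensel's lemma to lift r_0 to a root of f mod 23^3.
r_2 = 4363 (mod 12167)

Hensel: r_{i+1} = r_i − f(r_i)·(f′(r_i))^{-1} mod 23^{i+2}, f′(x) = 2x + 18. Iterate:
  r_0 = 16 (mod 23)
  r_1 = 131 (mod 529)
  r_2 = 4363 (mod 12167)
Final: r = 4363 satisfies f(r) ≡ 0 mod 23^3.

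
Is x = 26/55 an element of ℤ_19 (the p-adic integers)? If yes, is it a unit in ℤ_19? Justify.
x ∈ ℤ_19^× (unit); v_19(x) = 0

ℤ_19 = {x ∈ ℚ_19 : v_19(x) ≥ 0} and ℤ_19^× = {x ∈ ℤ_19 : v_19(x) = 0}. Here v_19(26/55) = v_19(num) − v_19(den) = 0; compare against these criteria.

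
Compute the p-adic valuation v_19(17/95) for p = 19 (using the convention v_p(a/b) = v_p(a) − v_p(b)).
v_19(17/95) = -1

Factor powers of 19 from the numerator and denominator of the reduced fraction: 17 = 19^0 · 17 and 95 = 19^1 · 5. Apply v_p(a/b) = v_p(a) − v_p(b): v_19(17/95) = 0 − 1 = -1.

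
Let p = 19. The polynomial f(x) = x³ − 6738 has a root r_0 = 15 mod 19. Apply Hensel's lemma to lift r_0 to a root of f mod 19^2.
r_1 = 243 (mod 361)

Hensel: r_{i+1} = r_i − f(r_i)/f′(r_i) mod 19^{i+2}, where f′(x) = 3x². Iterate:
  r_0 = 15 (mod 19)
  r_1 = 243 (mod 361)
Final: r = 243 with f(r) ≡ 0 mod 19^2.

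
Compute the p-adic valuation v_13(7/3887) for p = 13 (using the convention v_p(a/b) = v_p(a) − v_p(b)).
v_13(7/3887) = -2

Factor powers of 13 from the numerator and denominator of the reduced fraction: 7 = 13^0 · 7 and 3887 = 13^2 · 23. Apply v_p(a/b) = v_p(a) − v_p(b): v_13(7/3887) = 0 − 2 = -2.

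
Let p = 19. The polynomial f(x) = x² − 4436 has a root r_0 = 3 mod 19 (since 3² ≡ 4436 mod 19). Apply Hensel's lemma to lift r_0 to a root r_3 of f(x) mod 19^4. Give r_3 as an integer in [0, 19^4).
r_3 = 101520 (mod 130321)

Hensel's recurrence: r_{i+1} = r_i − f(r_i)·(f′(r_i))^{-1} mod 19^{i+2}, with f′(x) = 2x. Iterate:
  r_0 = 3 (mod 19)
  r_1 = 79 (mod 361)
  r_2 = 5494 (mod 6859)
  r_3 = 101520 (mod 130321)
Final: r_3 = 101520, and one checks f(r_3) ≡ 0 mod 19^4.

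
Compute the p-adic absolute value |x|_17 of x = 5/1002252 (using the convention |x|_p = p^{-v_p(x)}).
|5/1002252|_17 = 83521

Step 1 — compute v_17(x) by factoring powers of 17 out of the numerator and denominator: v_17(5/1002252) = -4. Step 2 — apply |x|_p = p^{-v_p(x)} = 17^{4} = 83521.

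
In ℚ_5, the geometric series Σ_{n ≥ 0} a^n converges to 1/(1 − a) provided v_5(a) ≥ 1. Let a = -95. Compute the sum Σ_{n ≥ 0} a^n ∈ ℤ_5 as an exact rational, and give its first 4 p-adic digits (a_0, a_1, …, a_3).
Σ a^n = 1/(1 − a) = 1/96;  first 4 digits = (1, 1, 2, 2)

v_5(a) = 1 ≥ 1, so the series converges in ℤ_5 to 1/(1 − a) = 1/(1 − (-95)) = 1/96. Expand this rational in ℤ_5: compute digits iteratively via d_i = x_i mod 5, x_{i+1} = (x_i − d_i)/5. The first 4 digits are (1, 1, 2, 2).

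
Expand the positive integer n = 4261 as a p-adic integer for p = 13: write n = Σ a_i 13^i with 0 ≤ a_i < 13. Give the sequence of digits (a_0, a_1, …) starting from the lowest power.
(a_0, a_1, …) = (10, 2, 12, 1)

Repeated division by 13 gives the digits low-to-high: 4261 = 10 + 2·13^1 + 12·13^2 + 1·13^3. Digit sequence: (10, 2, 12, 1).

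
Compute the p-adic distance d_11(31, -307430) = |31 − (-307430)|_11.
d_11(31, -307430) = 1/14641

Step 1 — x − y = 31 − (-307430) = 307461. Step 2 — v_11(307461) = 4 (factor: 307461 = (11^4 · 21); the sign does not affect v_p). Step 3 — |x − y|_11 = 11^{-4} = 1/14641.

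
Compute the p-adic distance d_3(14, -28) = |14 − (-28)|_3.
d_3(14, -28) = 1/3

Step 1 — x − y = 14 − (-28) = 42. Step 2 — v_3(42) = 1 (factor: 42 = (3^1 · 14); the sign does not affect v_p). Step 3 — |x − y|_3 = 3^{-1} = 1/3.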